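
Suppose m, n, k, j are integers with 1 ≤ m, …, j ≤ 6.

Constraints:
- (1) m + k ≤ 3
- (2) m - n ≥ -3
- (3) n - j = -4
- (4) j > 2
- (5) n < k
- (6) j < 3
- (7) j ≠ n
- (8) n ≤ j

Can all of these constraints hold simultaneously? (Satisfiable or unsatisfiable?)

From constraint 4: j ≥ 3. From constraint 6: j ≤ 2. But 2 < 3, so no value of j works.

Unsatisfiable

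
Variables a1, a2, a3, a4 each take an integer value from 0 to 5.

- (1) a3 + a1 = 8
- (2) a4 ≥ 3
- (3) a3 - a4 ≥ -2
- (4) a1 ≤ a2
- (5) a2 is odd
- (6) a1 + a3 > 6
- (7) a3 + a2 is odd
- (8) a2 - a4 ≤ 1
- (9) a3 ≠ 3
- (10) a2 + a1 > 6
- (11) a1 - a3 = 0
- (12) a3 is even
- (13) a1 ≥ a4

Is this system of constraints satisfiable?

Setting (a1, a2, a3, a4) = (4, 5, 4, 4) satisfies everything: constraint 1: a3 + a1 = 8; constraint 3: a3 - a4 = 0; constraint 6: a1 + a3 = 8, and the others follow.

Satisfiable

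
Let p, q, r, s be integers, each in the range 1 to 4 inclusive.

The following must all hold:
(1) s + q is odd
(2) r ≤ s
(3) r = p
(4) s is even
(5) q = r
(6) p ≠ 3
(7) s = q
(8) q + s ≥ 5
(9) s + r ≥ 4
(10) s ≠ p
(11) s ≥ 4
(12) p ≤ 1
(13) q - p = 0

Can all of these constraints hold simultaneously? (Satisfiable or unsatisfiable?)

Unsatisfiable

From constraints 3, 5, and 7, s = q = r = p, so s = p. But constraint 10 says s ≠ p. Contradiction.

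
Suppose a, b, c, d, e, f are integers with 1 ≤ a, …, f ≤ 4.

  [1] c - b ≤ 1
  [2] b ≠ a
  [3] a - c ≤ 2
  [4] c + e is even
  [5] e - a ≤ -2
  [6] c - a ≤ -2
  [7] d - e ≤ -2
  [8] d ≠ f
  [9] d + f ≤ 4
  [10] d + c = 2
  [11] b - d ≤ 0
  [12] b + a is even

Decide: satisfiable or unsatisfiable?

Unsatisfiable

Constraints 1, 3, 5, 7, and 11 give c − a ≥ -2, a − e ≥ 2, e − d ≥ 2, d − b ≥ 0, b − c ≥ -1.
Adding all 5 inequalities: the left sides telescope to 0, and the right sides sum to (-2) + 2 + 2 + 0 + (-1) = 1. So 0 ≥ 1, which is false.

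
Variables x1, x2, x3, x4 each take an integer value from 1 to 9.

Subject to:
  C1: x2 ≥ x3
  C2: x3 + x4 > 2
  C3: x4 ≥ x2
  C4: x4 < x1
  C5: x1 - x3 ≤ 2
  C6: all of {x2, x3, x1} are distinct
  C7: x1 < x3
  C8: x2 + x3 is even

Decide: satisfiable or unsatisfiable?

Constraints 1, 3, 4, and 7 give x3 ≤ x2, x2 ≤ x4, x4 < x1, x1 < x3. Chaining: x3 ≤ x2 ≤ x4 < x1 < x3, which forces x3 < x3 — impossible.

Unsatisfiable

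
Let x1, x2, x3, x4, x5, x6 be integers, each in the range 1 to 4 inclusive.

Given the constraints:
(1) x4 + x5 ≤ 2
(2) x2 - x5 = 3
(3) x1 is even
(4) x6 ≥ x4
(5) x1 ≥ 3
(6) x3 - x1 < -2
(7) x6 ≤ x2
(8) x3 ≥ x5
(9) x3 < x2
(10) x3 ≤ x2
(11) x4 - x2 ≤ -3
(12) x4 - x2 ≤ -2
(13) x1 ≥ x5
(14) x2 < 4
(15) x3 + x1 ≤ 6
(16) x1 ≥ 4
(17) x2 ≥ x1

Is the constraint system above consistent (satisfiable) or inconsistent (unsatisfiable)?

Unsatisfiable

From constraints 16 and 17: x2 ≥ x1 and x1 ≥ 4, so x2 ≥ 4. From constraint 14: x2 ≤ 3. But 3 < 4, so no value of x2 works.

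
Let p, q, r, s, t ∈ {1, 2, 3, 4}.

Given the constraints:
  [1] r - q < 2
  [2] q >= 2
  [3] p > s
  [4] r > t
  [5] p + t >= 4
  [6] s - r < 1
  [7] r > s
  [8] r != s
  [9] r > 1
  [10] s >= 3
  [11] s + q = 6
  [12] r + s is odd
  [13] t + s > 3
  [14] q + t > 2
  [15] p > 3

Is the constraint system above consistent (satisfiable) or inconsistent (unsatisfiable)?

Satisfiable

One satisfying assignment is p = 4, q = 3, r = 4, s = 3, t = 2.
For the less obvious constraints — constraint 1: r - q = 1; constraint 5: p + t = 6 — and the others hold by inspection.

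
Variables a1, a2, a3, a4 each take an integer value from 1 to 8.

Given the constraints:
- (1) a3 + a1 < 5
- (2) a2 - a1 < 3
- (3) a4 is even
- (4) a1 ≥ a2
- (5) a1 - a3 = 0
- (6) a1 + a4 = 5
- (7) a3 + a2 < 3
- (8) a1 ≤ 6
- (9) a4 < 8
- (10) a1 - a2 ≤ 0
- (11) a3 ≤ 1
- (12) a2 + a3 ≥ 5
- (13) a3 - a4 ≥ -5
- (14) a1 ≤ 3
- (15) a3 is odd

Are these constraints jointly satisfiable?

Unsatisfiable

From constraints 4 and 14: a2 ≤ a1 ≤ 3. From constraint 11: a3 ≤ 1. Hence a2 + a3 ≤ 4. But constraint 12 requires a2 + a3 ≥ 5, and 5 > 4. Contradiction.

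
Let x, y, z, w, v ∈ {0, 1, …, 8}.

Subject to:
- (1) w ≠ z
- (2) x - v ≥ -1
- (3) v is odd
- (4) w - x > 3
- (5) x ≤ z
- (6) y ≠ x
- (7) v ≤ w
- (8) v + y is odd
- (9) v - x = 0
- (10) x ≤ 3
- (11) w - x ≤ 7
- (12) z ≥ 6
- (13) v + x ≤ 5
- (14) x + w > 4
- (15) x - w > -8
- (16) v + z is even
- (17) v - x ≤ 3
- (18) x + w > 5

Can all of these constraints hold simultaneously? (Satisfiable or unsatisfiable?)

The assignment x = 1, y = 2, z = 7, w = 6, v = 1 works:
  constraint 2 holds since x - v = 0.
  constraint 4 holds since w - x = 5.
  constraint 9 holds since v - x = 0.
The rest check out directly.

Satisfiable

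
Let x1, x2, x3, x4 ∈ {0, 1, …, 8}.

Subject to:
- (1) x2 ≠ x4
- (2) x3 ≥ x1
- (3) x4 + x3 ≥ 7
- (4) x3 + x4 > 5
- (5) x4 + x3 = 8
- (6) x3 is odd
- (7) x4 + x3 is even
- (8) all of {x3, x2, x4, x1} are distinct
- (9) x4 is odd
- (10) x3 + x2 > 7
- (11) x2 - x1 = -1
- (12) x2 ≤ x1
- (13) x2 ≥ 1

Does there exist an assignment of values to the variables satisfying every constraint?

Satisfiable

One satisfying assignment is x1 = 3, x2 = 2, x3 = 7, x4 = 1.
For the less obvious constraints — constraint 3: x4 + x3 = 8; constraint 4: x3 + x4 = 8 — and the others hold by inspection.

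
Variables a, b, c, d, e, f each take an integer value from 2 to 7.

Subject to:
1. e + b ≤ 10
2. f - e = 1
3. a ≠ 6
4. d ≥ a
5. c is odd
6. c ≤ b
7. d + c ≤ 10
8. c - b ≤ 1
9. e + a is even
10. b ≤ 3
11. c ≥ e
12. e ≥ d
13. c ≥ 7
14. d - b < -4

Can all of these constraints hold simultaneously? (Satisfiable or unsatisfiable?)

Unsatisfiable

From constraints 6 and 13: b ≥ c and c ≥ 7, so b ≥ 7. From constraint 10: b ≤ 3. But 3 < 7, so no value of b works.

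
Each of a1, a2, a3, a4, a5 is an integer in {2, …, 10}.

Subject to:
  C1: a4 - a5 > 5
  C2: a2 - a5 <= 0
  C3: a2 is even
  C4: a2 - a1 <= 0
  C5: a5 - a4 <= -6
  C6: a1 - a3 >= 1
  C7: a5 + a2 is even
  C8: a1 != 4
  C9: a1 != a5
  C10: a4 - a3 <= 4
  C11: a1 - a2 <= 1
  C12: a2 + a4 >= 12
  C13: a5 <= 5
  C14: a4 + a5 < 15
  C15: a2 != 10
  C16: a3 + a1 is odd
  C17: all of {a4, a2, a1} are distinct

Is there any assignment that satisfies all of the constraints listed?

Constraints 2, 5, 6, 10, and 11 give a4 − a5 ≥ 6, a5 − a2 ≥ 0, a2 − a1 ≥ -1, a1 − a3 ≥ 1, a3 − a4 ≥ -4.
Adding all 5 inequalities: the left sides telescope to 0, and the right sides sum to 6 + 0 + (-1) + 1 + (-4) = 2. So 0 ≥ 2, which is false.

Unsatisfiable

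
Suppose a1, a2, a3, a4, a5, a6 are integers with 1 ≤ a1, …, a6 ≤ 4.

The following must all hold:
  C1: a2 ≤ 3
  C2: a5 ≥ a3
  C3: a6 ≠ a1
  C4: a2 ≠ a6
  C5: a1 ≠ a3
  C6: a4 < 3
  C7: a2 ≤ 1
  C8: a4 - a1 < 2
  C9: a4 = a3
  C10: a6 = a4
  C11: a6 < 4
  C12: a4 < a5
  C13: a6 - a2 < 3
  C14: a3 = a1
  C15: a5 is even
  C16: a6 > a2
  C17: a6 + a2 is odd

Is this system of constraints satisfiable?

From constraints 9, 10, and 14, a6 = a4 = a3 = a1, so a6 = a1. But constraint 3 says a6 ≠ a1. Contradiction.

Unsatisfiable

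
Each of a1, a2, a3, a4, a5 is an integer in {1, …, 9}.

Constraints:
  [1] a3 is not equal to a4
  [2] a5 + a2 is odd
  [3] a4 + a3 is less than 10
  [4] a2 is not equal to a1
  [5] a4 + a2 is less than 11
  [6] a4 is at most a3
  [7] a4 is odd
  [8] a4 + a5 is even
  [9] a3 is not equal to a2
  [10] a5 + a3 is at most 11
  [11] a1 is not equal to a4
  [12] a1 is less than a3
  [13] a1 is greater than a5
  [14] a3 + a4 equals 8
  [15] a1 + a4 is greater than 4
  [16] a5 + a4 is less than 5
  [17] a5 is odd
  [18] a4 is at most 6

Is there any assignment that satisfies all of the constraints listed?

The assignment a1 = 5, a2 = 8, a3 = 7, a4 = 1, a5 = 3 works:
  constraint 3 holds since a4 + a3 = 8.
  constraint 5 holds since a4 + a2 = 9.
  constraint 10 holds since a5 + a3 = 10.
The rest check out directly.

Satisfiable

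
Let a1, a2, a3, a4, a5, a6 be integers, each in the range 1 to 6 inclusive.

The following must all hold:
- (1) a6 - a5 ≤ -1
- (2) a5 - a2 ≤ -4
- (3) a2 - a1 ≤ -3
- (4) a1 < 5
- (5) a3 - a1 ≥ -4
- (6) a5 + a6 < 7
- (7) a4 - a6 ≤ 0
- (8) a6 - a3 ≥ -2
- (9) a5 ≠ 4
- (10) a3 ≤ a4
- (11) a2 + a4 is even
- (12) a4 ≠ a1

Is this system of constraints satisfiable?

Constraints 1, 2, 3, 5, and 8 give a2 − a5 ≥ 4, a5 − a6 ≥ 1, a6 − a3 ≥ -2, a3 − a1 ≥ -4, a1 − a2 ≥ 3.
Adding all 5 inequalities: the left sides telescope to 0, and the right sides sum to 4 + 1 + (-2) + (-4) + 3 = 2. So 0 ≥ 2, which is false.

Unsatisfiable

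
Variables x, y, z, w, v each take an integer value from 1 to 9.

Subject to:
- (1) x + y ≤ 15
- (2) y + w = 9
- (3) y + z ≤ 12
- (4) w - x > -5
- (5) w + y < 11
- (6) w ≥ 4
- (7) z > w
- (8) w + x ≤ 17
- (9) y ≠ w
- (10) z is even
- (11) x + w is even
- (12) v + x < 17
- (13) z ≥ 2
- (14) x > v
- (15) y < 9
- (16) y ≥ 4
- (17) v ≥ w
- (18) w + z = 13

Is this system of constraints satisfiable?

Try x = 9, y = 4, z = 8, w = 5, v = 6.
Check constraint 1: x + y = 13; constraint 2: y + w = 9; constraint 3: y + z = 12. The remaining constraints are straightforward to verify.

Satisfiable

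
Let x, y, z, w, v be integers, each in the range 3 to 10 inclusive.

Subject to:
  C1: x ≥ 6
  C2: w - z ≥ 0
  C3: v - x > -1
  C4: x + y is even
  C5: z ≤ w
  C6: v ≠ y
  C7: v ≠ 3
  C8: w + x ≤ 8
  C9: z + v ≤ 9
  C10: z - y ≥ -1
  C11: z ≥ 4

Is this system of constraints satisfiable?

Unsatisfiable

From constraints 5 and 11: w ≥ z ≥ 4. From constraint 1: x ≥ 6. Hence w + x ≥ 10. But constraint 8 requires w + x ≤ 8, and 8 < 10. Contradiction.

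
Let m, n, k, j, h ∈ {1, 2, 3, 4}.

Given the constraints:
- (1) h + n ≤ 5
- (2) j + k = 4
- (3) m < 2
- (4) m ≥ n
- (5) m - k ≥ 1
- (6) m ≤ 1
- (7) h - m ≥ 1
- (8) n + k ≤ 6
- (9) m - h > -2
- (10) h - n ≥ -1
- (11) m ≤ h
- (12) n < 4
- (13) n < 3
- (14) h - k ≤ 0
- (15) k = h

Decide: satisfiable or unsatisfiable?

Constraints 5, 7, and 14 give h − m ≥ 1, m − k ≥ 1, k − h ≥ 0.
Adding all 3 inequalities: the left sides telescope to 0, and the right sides sum to 1 + 1 + 0 = 2. So 0 ≥ 2, which is false.

Unsatisfiable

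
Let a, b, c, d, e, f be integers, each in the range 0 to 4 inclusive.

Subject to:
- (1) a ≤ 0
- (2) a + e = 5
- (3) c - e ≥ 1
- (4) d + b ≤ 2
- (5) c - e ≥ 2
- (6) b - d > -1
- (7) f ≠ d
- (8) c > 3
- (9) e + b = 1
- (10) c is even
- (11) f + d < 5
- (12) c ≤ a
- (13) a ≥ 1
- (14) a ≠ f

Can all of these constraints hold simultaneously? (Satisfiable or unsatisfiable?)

From constraint 8: c ≥ 4. From constraints 1 and 12: c ≤ a and a ≤ 0, so c ≤ 0. But 0 < 4, so no value of c works.

Unsatisfiable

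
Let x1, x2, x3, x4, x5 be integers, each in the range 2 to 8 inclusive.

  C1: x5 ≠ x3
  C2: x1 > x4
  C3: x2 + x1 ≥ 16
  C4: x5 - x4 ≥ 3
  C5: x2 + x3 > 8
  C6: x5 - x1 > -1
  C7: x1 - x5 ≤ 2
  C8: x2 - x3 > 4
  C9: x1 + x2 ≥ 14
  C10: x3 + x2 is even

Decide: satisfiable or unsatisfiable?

Satisfiable

Take x1 = 8, x2 = 8, x3 = 2, x4 = 5, x5 = 8. Then constraint 3: x2 + x1 = 16; constraint 4: x5 - x4 = 3, and every other listed constraint is also met.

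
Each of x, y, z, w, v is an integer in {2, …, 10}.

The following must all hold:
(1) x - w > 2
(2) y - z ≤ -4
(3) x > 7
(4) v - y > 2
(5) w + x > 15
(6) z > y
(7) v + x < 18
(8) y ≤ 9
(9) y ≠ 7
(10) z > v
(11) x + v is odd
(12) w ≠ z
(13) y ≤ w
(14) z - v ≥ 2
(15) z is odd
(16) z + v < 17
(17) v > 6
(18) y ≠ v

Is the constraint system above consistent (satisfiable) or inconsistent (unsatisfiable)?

One satisfying assignment is x = 10, y = 2, z = 9, w = 7, v = 7.
For the less obvious constraints — constraint 1: x - w = 3; constraint 2: y - z = -7 — and the others hold by inspection.

Satisfiable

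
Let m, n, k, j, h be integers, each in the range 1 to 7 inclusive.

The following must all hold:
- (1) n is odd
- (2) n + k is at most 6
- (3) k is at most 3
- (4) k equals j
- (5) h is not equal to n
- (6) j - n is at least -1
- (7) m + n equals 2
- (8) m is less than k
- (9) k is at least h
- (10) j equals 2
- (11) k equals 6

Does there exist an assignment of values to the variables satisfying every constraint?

Unsatisfiable

Constraint 11 fixes k = 6 and constraint 10 fixes j = 2, but constraint 4 requires k = j. Since 6 ≠ 2, contradiction.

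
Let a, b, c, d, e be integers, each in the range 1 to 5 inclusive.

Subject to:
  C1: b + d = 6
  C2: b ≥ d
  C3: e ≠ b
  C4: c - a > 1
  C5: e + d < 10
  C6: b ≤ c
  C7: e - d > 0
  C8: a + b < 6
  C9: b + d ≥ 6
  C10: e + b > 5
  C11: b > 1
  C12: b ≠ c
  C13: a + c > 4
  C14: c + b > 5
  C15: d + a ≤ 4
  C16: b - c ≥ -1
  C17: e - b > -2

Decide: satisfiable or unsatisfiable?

Satisfiable

Setting (a, b, c, d, e) = (1, 3, 4, 3, 4) satisfies everything: constraint 1: b + d = 6; constraint 4: c - a = 3; constraint 5: e + d = 7, and the others follow.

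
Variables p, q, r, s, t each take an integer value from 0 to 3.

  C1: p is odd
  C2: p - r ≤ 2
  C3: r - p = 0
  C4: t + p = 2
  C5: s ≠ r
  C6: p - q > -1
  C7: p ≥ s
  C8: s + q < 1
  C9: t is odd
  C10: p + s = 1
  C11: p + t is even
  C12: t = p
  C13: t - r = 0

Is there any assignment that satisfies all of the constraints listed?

One satisfying assignment is p = 1, q = 0, r = 1, s = 0, t = 1.
For the less obvious constraints — constraint 2: p - r = 0; constraint 3: r - p = 0 — and the others hold by inspection.

Satisfiable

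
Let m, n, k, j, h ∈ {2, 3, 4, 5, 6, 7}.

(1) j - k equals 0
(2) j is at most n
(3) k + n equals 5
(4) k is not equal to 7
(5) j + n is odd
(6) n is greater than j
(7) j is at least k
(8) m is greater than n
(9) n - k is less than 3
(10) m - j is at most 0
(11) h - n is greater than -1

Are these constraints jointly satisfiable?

Constraints 6, 8, and 10 give n < m, m ≤ j, j < n. Chaining: n < m ≤ j < n, which forces n < n — impossible.

Unsatisfiable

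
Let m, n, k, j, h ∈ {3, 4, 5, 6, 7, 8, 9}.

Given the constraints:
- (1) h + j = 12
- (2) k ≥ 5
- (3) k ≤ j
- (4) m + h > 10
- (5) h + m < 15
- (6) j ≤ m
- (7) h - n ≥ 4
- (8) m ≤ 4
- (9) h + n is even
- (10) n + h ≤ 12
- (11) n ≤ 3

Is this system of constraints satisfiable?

Unsatisfiable

From constraints 2 and 3: j ≥ k and k ≥ 5, so j ≥ 5. From constraints 6 and 8: j ≤ m and m ≤ 4, so j ≤ 4. But 4 < 5, so no value of j works.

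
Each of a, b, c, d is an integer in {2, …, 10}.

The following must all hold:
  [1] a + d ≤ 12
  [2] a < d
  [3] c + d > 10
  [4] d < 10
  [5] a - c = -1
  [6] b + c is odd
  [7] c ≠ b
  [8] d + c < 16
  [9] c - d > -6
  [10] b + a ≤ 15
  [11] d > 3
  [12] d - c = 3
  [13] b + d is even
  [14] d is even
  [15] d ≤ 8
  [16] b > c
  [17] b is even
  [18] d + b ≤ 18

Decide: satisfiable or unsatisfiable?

Satisfiable

The assignment a = 4, b = 10, c = 5, d = 8 works:
  constraint 1 holds since a + d = 12.
  constraint 3 holds since c + d = 13.
The rest check out directly.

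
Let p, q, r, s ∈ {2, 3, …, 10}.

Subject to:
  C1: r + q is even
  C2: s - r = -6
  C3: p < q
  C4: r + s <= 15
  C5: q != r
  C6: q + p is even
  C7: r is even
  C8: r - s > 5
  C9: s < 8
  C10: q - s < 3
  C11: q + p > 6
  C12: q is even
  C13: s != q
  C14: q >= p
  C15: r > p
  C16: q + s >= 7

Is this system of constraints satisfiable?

Try p = 2, q = 6, r = 10, s = 4.
Check constraint 2: s - r = -6; constraint 4: r + s = 14; constraint 8: r - s = 6. The remaining constraints are straightforward to verify.

Satisfiable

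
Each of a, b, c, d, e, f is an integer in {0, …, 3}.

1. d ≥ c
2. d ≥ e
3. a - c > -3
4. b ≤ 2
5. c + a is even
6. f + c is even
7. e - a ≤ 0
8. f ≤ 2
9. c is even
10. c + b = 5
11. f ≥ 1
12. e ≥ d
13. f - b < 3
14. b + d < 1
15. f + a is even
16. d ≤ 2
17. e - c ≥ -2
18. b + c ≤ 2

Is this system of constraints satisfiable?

Unsatisfiable

From constraints 1 and 16: c ≤ d ≤ 2. From constraint 4: b ≤ 2. Hence c + b ≤ 4. But constraint 10 requires c + b = 5, and 5 > 4. Contradiction.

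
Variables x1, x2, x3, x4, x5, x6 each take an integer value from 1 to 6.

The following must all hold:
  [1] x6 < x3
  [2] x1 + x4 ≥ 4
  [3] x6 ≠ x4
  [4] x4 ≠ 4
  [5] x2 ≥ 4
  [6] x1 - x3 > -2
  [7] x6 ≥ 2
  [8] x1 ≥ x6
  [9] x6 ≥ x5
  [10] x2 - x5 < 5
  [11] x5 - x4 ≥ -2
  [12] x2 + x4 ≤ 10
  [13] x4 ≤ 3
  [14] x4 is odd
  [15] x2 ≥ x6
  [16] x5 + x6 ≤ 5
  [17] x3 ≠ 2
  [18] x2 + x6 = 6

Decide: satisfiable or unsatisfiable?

Satisfiable

The assignment x1 = 3, x2 = 4, x3 = 3, x4 = 3, x5 = 2, x6 = 2 works:
  constraint 2 holds since x1 + x4 = 6.
  constraint 6 holds since x1 - x3 = 0.
The rest check out directly.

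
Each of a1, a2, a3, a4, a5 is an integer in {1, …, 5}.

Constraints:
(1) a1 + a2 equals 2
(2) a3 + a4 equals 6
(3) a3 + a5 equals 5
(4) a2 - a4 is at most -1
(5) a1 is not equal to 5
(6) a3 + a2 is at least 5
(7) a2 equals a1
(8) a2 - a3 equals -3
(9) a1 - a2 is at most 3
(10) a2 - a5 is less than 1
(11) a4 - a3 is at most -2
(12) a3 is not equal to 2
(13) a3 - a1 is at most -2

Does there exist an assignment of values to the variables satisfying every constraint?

Constraints 4, 9, 11, and 13 give a4 − a2 ≥ 1, a2 − a1 ≥ -3, a1 − a3 ≥ 2, a3 − a4 ≥ 2.
Adding all 4 inequalities: the left sides telescope to 0, and the right sides sum to 1 + (-3) + 2 + 2 = 2. So 0 ≥ 2, which is false.

Unsatisfiable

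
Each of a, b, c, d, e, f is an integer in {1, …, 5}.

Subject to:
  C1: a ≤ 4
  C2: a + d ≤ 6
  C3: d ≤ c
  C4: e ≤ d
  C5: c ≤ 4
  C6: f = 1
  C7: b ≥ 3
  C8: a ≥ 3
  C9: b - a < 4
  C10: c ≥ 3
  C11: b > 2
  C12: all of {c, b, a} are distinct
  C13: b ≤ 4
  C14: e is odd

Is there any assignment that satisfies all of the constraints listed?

Unsatisfiable

Constraints 1, 5, 7, 8, 10, and 13 confine each of c, b, a to the 2 values {3, 4}.
Constraint 12 requires all 3 of them to be distinct, but only 2 values are available — impossible by the pigeonhole principle.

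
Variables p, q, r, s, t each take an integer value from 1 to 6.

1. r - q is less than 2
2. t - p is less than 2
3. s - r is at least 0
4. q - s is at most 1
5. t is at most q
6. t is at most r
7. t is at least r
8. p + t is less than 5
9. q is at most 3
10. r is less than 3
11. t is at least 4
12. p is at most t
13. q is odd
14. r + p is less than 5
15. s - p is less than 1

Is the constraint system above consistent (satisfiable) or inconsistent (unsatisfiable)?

Unsatisfiable

From constraint 11: t ≥ 4. From constraints 5 and 9: t ≤ q and q ≤ 3, so t ≤ 3. But 3 < 4, so no value of t works.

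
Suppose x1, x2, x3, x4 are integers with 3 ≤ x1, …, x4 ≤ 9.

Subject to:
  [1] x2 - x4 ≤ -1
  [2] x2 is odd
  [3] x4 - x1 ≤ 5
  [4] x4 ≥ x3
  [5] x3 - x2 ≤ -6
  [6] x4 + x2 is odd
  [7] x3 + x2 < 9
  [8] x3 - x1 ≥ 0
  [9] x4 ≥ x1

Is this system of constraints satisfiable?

Constraints 1, 3, 5, and 8 give x3 − x1 ≥ 0, x1 − x4 ≥ -5, x4 − x2 ≥ 1, x2 − x3 ≥ 6.
Adding all 4 inequalities: the left sides telescope to 0, and the right sides sum to 0 + (-5) + 1 + 6 = 2. So 0 ≥ 2, which is false.

Unsatisfiable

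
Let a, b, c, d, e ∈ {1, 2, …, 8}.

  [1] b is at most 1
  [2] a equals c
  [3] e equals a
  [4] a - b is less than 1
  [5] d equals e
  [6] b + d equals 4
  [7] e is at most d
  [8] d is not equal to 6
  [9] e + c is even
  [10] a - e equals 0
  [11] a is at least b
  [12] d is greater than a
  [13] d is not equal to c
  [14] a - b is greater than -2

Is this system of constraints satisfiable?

Unsatisfiable

From constraints 2, 3, and 5, d = e = a = c, so d = c. But constraint 13 says d ≠ c. Contradiction.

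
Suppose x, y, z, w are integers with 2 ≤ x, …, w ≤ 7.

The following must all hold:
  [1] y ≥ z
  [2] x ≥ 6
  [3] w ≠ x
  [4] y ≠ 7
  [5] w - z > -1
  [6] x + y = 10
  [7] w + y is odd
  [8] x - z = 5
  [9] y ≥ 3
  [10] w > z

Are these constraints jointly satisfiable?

Satisfiable

The assignment x = 7, y = 3, z = 2, w = 4 works:
  constraint 5 holds since w - z = 2.
  constraint 6 holds since x + y = 10.
  constraint 8 holds since x - z = 5.
The rest check out directly.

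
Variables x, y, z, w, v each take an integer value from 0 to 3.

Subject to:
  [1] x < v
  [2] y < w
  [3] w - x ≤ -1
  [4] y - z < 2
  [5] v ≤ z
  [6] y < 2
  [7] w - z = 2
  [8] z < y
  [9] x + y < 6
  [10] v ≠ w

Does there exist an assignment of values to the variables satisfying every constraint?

Constraints 1, 2, 3, 5, and 8 give v ≤ z, z < y, y < w, w < x, x < v. Chaining: v ≤ z < y < w < x < v, which forces v < v — impossible.

Unsatisfiable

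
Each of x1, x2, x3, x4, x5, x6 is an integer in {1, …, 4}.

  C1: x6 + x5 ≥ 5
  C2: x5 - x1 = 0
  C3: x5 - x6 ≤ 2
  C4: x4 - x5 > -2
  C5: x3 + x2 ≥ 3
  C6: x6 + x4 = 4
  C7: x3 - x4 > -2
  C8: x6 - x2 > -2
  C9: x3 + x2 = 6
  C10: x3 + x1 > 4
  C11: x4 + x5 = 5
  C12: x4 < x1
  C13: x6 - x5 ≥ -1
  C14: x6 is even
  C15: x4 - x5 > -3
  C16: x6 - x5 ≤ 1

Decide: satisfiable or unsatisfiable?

Satisfiable

Try x1 = 3, x2 = 3, x3 = 3, x4 = 2, x5 = 3, x6 = 2.
Check constraint 1: x6 + x5 = 5; constraint 2: x5 - x1 = 0; constraint 3: x5 - x6 = 1. The remaining constraints are straightforward to verify.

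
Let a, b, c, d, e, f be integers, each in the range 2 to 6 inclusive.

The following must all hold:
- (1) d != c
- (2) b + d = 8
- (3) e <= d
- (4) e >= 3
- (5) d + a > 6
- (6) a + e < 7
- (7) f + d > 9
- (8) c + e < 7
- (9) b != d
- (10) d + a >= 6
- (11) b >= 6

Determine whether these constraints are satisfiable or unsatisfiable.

Unsatisfiable

From constraint 11: b ≥ 6. From constraints 3 and 4: d ≥ e ≥ 3. Hence b + d ≥ 9. But constraint 2 requires b + d = 8, and 8 < 9. Contradiction.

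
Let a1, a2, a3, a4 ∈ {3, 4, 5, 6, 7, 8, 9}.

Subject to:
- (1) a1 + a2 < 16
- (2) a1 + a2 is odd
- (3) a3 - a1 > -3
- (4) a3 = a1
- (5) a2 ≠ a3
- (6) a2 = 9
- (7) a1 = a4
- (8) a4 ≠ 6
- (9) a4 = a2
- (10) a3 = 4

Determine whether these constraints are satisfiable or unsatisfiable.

Constraint 10 fixes a3 = 4 and constraint 6 fixes a2 = 9. Constraints 4, 7, and 9 give a3 = a1 = a4 = a2, so a3 = a2. But 4 ≠ 9 — contradiction.

Unsatisfiable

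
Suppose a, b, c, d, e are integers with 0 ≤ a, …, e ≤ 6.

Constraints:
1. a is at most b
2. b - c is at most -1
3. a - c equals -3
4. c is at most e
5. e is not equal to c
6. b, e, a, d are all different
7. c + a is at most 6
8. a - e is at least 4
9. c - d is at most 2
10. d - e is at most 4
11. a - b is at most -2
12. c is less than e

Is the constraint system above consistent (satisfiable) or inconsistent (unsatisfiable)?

Constraints 2, 8, 9, 10, and 11 give e − d ≥ -4, d − c ≥ -2, c − b ≥ 1, b − a ≥ 2, a − e ≥ 4.
Adding all 5 inequalities: the left sides telescope to 0, and the right sides sum to (-4) + (-2) + 1 + 2 + 4 = 1. So 0 ≥ 1, which is false.

Unsatisfiable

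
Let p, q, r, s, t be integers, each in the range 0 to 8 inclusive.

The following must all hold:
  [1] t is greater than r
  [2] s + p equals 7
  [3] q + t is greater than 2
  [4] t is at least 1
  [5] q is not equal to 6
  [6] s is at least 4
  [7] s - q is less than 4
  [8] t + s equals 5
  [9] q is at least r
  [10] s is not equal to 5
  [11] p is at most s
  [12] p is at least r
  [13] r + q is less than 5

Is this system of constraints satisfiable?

Satisfiable

The assignment p = 3, q = 3, r = 0, s = 4, t = 1 works:
  constraint 2 holds since s + p = 7.
  constraint 3 holds since q + t = 4.
The rest check out directly.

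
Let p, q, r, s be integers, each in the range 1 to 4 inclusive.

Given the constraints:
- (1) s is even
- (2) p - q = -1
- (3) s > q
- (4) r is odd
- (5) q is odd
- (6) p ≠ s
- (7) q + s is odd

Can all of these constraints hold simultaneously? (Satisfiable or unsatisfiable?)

The assignment p = 2, q = 3, r = 1, s = 4 works:
  constraint 1 holds since s = 4 is even.
  constraint 2 holds since p - q = -1.
  constraint 4 holds since r = 1 is odd.
The rest check out directly.

Satisfiable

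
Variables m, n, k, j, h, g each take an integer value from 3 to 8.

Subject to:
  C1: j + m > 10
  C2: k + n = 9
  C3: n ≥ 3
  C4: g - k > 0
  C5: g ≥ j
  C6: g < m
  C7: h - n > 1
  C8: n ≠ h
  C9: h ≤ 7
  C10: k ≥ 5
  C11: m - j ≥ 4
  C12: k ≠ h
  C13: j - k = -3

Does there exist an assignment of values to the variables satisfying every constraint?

Satisfiable

Setting (m, n, k, j, h, g) = (8, 3, 6, 3, 5, 7) satisfies everything: constraint 1: j + m = 11; constraint 2: k + n = 9; constraint 4: g - k = 1, and the others follow.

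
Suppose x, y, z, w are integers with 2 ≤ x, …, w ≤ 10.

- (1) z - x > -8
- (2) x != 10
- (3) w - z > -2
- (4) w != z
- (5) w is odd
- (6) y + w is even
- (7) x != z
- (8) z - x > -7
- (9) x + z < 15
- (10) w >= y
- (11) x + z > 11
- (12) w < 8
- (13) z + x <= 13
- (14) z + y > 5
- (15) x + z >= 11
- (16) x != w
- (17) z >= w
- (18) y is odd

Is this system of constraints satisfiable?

Satisfiable

One satisfying assignment is x = 9, y = 3, z = 4, w = 3.
For the less obvious constraints — constraint 1: z - x = -5; constraint 3: w - z = -1 — and the others hold by inspection.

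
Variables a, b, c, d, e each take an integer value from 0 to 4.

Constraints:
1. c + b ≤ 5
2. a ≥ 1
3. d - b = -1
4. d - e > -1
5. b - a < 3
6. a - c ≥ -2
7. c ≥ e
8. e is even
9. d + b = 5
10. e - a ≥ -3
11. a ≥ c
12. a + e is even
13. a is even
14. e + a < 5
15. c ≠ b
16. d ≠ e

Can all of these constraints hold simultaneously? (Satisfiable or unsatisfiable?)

Setting (a, b, c, d, e) = (2, 3, 2, 2, 0) satisfies everything: constraint 1: c + b = 5; constraint 3: d - b = -1; constraint 4: d - e = 2, and the others follow.

Satisfiable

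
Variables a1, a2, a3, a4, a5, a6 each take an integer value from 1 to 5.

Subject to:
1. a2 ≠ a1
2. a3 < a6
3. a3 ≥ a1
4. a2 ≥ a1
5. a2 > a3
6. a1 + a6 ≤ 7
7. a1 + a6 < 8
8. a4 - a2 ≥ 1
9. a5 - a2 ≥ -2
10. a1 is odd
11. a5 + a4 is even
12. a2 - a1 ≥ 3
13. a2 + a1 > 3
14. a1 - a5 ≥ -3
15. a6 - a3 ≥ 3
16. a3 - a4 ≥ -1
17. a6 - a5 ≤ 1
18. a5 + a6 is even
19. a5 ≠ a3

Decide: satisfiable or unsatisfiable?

Constraints 8, 12, 14, 15, 16, and 17 give a4 − a2 ≥ 1, a2 − a1 ≥ 3, a1 − a5 ≥ -3, a5 − a6 ≥ -1, a6 − a3 ≥ 3, a3 − a4 ≥ -1.
Adding all 6 inequalities: the left sides telescope to 0, and the right sides sum to 1 + 3 + (-3) + (-1) + 3 + (-1) = 2. So 0 ≥ 2, which is false.

Unsatisfiable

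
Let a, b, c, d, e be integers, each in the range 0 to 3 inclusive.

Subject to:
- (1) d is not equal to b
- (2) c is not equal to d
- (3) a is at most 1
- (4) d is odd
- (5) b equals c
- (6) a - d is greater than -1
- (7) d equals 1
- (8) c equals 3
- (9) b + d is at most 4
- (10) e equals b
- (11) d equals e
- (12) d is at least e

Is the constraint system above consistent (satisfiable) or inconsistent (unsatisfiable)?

Constraint 7 fixes d = 1 and constraint 8 fixes c = 3. Constraints 5, 10, and 11 give d = e = b = c, so d = c. But 1 ≠ 3 — contradiction.

Unsatisfiable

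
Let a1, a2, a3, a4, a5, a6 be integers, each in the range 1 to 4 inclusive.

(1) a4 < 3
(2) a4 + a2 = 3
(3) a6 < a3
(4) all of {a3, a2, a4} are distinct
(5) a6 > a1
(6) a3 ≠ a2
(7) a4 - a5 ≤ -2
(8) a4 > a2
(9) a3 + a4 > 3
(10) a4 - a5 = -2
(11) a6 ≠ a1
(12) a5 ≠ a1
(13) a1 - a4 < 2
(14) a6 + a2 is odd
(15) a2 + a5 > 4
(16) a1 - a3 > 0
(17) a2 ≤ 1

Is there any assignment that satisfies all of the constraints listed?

Constraints 3, 5, and 16 give a6 < a3, a3 < a1, a1 < a6. Chaining: a6 < a3 < a1 < a6, which forces a6 < a6 — impossible.

Unsatisfiable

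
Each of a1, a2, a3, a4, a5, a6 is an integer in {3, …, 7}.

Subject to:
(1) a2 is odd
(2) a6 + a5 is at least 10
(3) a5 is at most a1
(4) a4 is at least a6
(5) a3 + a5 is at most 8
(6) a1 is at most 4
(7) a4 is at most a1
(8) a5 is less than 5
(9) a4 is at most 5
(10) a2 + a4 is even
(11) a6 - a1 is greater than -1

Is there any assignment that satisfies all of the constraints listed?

From constraints 4 and 9: a6 ≤ a4 ≤ 5. From constraints 3 and 6: a5 ≤ a1 ≤ 4. Hence a6 + a5 ≤ 9. But constraint 2 requires a6 + a5 ≥ 10, and 10 > 9. Contradiction.

Unsatisfiable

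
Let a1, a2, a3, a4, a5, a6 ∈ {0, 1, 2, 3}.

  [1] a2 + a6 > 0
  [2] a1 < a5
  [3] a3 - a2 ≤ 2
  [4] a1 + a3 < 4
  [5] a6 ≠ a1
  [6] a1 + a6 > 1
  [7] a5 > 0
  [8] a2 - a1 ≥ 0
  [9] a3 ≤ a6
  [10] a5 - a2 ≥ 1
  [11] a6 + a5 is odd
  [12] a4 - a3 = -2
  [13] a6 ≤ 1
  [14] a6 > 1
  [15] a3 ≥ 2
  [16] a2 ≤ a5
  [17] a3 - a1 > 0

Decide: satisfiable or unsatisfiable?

From constraint 15: a3 ≥ 2. From constraints 9 and 13: a3 ≤ a6 and a6 ≤ 1, so a3 ≤ 1. But 1 < 2, so no value of a3 works.

Unsatisfiable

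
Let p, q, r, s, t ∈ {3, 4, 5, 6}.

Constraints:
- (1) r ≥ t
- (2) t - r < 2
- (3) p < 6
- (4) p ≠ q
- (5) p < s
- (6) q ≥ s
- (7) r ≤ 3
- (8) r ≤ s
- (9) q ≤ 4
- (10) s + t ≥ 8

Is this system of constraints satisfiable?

From constraints 6 and 9: s ≤ q ≤ 4. From constraints 1 and 7: t ≤ r ≤ 3. Hence s + t ≤ 7. But constraint 10 requires s + t ≥ 8, and 8 > 7. Contradiction.

Unsatisfiable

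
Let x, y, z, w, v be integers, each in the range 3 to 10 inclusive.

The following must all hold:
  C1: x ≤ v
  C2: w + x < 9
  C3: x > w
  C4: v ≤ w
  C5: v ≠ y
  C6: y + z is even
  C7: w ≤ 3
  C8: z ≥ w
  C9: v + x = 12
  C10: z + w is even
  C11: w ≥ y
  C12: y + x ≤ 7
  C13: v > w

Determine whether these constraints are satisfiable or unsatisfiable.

Constraints 1, 3, and 4 give x ≤ v, v ≤ w, w < x. Chaining: x ≤ v ≤ w < x, which forces x < x — impossible.

Unsatisfiable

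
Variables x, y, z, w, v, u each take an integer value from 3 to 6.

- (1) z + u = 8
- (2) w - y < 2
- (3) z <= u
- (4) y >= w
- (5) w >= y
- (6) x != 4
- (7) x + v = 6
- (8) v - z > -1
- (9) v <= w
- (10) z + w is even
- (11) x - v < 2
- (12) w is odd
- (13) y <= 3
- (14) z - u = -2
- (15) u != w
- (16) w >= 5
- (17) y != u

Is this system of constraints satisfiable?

From constraint 16: w ≥ 5. From constraints 4 and 13: w ≤ y and y ≤ 3, so w ≤ 3. But 3 < 5, so no value of w works.

Unsatisfiable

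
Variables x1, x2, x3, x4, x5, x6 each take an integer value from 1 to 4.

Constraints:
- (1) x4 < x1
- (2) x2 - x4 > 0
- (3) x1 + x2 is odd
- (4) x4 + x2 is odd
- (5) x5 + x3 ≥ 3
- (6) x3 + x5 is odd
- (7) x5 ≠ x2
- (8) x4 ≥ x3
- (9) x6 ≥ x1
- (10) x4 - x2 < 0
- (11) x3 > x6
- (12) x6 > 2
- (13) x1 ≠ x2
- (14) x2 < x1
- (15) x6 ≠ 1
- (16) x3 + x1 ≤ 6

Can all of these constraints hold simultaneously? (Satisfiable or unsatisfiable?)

Constraints 2, 8, 9, 11, and 14 give x3 ≤ x4, x4 < x2, x2 < x1, x1 ≤ x6, x6 < x3. Chaining: x3 ≤ x4 < x2 < x1 ≤ x6 < x3, which forces x3 < x3 — impossible.

Unsatisfiable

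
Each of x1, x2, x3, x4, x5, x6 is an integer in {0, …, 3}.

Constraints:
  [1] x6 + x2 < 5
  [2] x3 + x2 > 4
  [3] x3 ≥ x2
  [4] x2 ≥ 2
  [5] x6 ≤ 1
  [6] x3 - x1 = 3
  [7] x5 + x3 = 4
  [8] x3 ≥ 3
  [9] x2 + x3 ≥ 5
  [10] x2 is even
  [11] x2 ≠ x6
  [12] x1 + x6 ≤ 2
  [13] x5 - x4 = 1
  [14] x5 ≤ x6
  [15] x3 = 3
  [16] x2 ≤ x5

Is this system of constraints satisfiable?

Unsatisfiable

From constraints 4 and 16: x5 ≥ x2 ≥ 2. From constraint 8: x3 ≥ 3. Hence x5 + x3 ≥ 5. But constraint 7 requires x5 + x3 = 4, and 4 < 5. Contradiction.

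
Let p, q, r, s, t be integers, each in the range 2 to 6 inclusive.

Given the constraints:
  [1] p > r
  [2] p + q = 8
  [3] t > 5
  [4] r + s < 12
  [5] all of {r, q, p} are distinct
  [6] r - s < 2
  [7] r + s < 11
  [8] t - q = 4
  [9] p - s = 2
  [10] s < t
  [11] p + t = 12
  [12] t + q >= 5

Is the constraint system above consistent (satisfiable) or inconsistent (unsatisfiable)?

Take p = 6, q = 2, r = 5, s = 4, t = 6. Then constraint 2: p + q = 8; constraint 4: r + s = 9, and every other listed constraint is also met.

Satisfiable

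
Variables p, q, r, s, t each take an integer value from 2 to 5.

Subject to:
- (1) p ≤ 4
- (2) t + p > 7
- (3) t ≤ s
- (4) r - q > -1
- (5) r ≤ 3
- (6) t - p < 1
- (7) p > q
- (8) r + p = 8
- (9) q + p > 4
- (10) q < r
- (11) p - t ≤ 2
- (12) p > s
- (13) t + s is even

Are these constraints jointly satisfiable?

Unsatisfiable

From constraint 5: r ≤ 3. From constraint 1: p ≤ 4. Hence r + p ≤ 7. But constraint 8 requires r + p = 8, and 8 > 7. Contradiction.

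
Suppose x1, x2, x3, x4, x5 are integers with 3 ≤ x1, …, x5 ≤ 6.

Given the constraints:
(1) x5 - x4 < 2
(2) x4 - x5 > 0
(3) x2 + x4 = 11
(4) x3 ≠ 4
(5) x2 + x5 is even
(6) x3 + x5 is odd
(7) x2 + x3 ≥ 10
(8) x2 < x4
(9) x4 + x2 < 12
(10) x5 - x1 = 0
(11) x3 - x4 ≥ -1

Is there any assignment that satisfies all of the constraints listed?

Satisfiable

Try x1 = 5, x2 = 5, x3 = 6, x4 = 6, x5 = 5.
Check constraint 1: x5 - x4 = -1; constraint 2: x4 - x5 = 1; constraint 3: x2 + x4 = 11. The remaining constraints are straightforward to verify.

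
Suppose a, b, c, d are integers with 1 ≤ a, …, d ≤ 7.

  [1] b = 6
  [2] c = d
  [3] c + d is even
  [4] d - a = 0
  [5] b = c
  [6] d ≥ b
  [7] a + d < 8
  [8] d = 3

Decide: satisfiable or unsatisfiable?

Unsatisfiable

Constraint 1 fixes b = 6 and constraint 8 fixes d = 3. Constraints 2 and 5 give b = c = d, so b = d. But 6 ≠ 3 — contradiction.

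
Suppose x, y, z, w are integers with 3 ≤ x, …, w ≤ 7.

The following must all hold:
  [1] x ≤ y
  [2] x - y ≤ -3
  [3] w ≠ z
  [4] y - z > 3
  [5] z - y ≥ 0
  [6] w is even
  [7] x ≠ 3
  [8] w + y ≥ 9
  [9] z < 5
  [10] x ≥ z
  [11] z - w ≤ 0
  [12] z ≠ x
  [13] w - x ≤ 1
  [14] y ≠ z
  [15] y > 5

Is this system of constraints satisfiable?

Constraints 2, 5, 11, and 13 give z − y ≥ 0, y − x ≥ 3, x − w ≥ -1, w − z ≥ 0.
Adding all 4 inequalities: the left sides telescope to 0, and the right sides sum to 0 + 3 + (-1) + 0 = 2. So 0 ≥ 2, which is false.

Unsatisfiable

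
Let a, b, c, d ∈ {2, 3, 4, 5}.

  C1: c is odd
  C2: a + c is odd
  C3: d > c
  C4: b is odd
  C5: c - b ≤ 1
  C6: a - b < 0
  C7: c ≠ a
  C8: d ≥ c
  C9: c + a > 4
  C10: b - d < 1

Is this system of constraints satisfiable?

Satisfiable

Take a = 2, b = 3, c = 3, d = 5. Then constraint 5: c - b = 0; constraint 6: a - b = -1; constraint 9: c + a = 5, and every other listed constraint is also met.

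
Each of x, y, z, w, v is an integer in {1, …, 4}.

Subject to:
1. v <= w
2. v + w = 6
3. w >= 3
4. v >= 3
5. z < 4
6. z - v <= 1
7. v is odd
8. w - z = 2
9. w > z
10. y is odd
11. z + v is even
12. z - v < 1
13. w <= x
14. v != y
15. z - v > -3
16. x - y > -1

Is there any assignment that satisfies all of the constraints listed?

One satisfying assignment is x = 3, y = 1, z = 1, w = 3, v = 3.
For the less obvious constraints — constraint 2: v + w = 6; constraint 6: z - v = -2; constraint 8: w - z = 2 — and the others hold by inspection.

Satisfiable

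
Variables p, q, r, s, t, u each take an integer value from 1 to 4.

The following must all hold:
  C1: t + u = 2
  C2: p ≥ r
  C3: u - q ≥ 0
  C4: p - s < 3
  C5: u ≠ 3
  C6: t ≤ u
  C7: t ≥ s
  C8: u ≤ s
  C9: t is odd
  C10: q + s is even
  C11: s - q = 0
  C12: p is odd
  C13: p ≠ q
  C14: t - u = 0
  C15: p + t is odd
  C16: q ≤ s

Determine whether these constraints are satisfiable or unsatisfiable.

Constraint 12 makes p odd and constraint 9 makes t odd, so p + t must be even. Constraint 15 says p + t is odd — contradiction.

Unsatisfiable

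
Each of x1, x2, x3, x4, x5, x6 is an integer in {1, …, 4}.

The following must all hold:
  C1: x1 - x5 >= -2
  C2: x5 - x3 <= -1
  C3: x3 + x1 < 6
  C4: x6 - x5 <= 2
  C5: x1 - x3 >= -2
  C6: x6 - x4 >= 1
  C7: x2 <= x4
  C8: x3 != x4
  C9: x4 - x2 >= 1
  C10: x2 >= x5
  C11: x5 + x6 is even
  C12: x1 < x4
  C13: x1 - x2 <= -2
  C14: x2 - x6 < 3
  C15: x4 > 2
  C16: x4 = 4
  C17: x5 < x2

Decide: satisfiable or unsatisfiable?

Unsatisfiable

Constraints 2, 4, 5, 6, 9, and 13 give x5 − x6 ≥ -2, x6 − x4 ≥ 1, x4 − x2 ≥ 1, x2 − x1 ≥ 2, x1 − x3 ≥ -2, x3 − x5 ≥ 1.
Adding all 6 inequalities: the left sides telescope to 0, and the right sides sum to (-2) + 1 + 1 + 2 + (-2) + 1 = 1. So 0 ≥ 1, which is false.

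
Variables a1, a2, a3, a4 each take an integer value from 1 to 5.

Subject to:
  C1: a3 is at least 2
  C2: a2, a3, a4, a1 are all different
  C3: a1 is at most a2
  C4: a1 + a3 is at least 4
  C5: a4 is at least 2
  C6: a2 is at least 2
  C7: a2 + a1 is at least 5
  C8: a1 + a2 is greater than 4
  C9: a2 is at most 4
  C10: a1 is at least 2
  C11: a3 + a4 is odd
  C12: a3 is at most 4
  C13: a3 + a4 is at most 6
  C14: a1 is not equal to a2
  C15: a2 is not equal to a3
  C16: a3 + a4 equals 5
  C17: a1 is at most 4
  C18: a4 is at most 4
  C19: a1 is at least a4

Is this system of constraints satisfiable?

Constraints 1, 5, 6, 9, 10, 12, 17, and 18 confine each of a2, a3, a4, a1 to the 3 values {2, …, 4}.
Constraint 2 requires all 4 of them to be distinct, but only 3 values are available — impossible by the pigeonhole principle.

Unsatisfiable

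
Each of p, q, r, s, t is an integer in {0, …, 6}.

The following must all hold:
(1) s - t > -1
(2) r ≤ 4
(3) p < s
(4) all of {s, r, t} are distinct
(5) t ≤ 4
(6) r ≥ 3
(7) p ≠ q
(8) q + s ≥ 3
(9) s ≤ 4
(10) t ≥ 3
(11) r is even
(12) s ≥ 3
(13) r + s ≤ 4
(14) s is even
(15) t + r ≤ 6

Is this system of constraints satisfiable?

Unsatisfiable

Constraints 2, 5, 6, 9, 10, and 12 confine each of s, r, t to the 2 values {3, 4}.
Constraint 4 requires all 3 of them to be distinct, but only 2 values are available — impossible by the pigeonhole principle.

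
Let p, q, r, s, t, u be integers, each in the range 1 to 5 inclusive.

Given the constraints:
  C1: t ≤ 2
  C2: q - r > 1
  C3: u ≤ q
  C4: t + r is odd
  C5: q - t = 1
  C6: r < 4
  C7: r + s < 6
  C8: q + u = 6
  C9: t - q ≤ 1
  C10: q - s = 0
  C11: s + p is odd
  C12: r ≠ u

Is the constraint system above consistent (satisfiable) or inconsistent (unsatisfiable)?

Try p = 2, q = 3, r = 1, s = 3, t = 2, u = 3.
Check constraint 2: q - r = 2; constraint 5: q - t = 1; constraint 7: r + s = 4. The remaining constraints are straightforward to verify.

Satisfiable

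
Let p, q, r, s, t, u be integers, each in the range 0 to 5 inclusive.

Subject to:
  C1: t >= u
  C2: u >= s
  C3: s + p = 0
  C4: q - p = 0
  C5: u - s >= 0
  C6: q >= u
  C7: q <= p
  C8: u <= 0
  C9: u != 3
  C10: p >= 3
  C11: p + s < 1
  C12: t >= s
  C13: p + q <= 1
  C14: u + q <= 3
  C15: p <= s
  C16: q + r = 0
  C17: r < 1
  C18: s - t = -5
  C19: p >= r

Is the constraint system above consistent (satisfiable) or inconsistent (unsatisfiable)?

Unsatisfiable

From constraints 10 and 15: s ≥ p and p ≥ 3, so s ≥ 3. From constraints 2 and 8: s ≤ u and u ≤ 0, so s ≤ 0. But 0 < 3, so no value of s works.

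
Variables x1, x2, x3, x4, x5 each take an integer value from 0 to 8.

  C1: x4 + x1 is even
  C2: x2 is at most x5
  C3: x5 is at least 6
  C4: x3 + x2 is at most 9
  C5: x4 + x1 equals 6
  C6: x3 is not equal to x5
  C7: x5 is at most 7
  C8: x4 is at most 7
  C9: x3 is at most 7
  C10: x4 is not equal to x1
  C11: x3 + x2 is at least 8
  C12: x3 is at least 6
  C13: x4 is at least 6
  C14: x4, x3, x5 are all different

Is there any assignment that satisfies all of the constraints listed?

Unsatisfiable

Constraints 3, 7, 8, 9, 12, and 13 confine each of x4, x3, x5 to the 2 values {6, 7}.
Constraint 14 requires all 3 of them to be distinct, but only 2 values are available — impossible by the pigeonhole principle.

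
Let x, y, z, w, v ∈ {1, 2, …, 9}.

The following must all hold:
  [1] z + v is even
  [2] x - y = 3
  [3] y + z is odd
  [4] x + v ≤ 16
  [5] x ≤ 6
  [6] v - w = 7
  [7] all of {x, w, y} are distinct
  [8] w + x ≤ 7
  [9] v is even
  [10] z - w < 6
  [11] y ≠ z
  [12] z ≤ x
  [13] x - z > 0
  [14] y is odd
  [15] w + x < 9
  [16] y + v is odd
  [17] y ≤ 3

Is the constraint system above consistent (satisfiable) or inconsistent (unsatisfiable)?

One satisfying assignment is x = 6, y = 3, z = 4, w = 1, v = 8.
For the less obvious constraints — constraint 2: x - y = 3; constraint 4: x + v = 14; constraint 6: v - w = 7 — and the others hold by inspection.

Satisfiable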